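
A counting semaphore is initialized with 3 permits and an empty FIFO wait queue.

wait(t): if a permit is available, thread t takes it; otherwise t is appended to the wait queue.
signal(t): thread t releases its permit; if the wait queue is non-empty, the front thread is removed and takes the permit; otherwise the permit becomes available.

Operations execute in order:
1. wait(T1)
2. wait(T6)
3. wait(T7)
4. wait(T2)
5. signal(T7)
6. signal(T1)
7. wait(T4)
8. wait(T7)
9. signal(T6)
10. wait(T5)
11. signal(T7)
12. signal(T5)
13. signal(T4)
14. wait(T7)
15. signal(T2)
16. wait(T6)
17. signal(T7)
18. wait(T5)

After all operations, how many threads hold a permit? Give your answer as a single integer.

Answer: 2

Derivation:
Step 1: wait(T1) -> count=2 queue=[] holders={T1}
Step 2: wait(T6) -> count=1 queue=[] holders={T1,T6}
Step 3: wait(T7) -> count=0 queue=[] holders={T1,T6,T7}
Step 4: wait(T2) -> count=0 queue=[T2] holders={T1,T6,T7}
Step 5: signal(T7) -> count=0 queue=[] holders={T1,T2,T6}
Step 6: signal(T1) -> count=1 queue=[] holders={T2,T6}
Step 7: wait(T4) -> count=0 queue=[] holders={T2,T4,T6}
Step 8: wait(T7) -> count=0 queue=[T7] holders={T2,T4,T6}
Step 9: signal(T6) -> count=0 queue=[] holders={T2,T4,T7}
Step 10: wait(T5) -> count=0 queue=[T5] holders={T2,T4,T7}
Step 11: signal(T7) -> count=0 queue=[] holders={T2,T4,T5}
Step 12: signal(T5) -> count=1 queue=[] holders={T2,T4}
Step 13: signal(T4) -> count=2 queue=[] holders={T2}
Step 14: wait(T7) -> count=1 queue=[] holders={T2,T7}
Step 15: signal(T2) -> count=2 queue=[] holders={T7}
Step 16: wait(T6) -> count=1 queue=[] holders={T6,T7}
Step 17: signal(T7) -> count=2 queue=[] holders={T6}
Step 18: wait(T5) -> count=1 queue=[] holders={T5,T6}
Final holders: {T5,T6} -> 2 thread(s)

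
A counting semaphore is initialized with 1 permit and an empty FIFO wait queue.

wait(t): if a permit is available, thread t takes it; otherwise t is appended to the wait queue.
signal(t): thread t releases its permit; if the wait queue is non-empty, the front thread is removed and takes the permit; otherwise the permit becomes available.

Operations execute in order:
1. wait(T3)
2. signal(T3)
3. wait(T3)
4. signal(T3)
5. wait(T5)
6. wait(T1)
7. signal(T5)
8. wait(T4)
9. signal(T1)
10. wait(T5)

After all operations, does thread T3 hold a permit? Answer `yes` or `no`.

Step 1: wait(T3) -> count=0 queue=[] holders={T3}
Step 2: signal(T3) -> count=1 queue=[] holders={none}
Step 3: wait(T3) -> count=0 queue=[] holders={T3}
Step 4: signal(T3) -> count=1 queue=[] holders={none}
Step 5: wait(T5) -> count=0 queue=[] holders={T5}
Step 6: wait(T1) -> count=0 queue=[T1] holders={T5}
Step 7: signal(T5) -> count=0 queue=[] holders={T1}
Step 8: wait(T4) -> count=0 queue=[T4] holders={T1}
Step 9: signal(T1) -> count=0 queue=[] holders={T4}
Step 10: wait(T5) -> count=0 queue=[T5] holders={T4}
Final holders: {T4} -> T3 not in holders

Answer: no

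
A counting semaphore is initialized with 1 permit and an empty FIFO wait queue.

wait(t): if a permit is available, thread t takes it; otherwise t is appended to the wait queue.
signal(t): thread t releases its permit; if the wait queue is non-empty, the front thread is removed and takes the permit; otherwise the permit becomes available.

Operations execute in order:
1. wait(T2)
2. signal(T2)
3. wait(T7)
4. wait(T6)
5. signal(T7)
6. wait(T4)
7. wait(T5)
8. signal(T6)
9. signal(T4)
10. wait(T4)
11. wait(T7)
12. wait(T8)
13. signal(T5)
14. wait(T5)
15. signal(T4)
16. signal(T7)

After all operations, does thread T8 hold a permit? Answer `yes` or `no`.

Answer: yes

Derivation:
Step 1: wait(T2) -> count=0 queue=[] holders={T2}
Step 2: signal(T2) -> count=1 queue=[] holders={none}
Step 3: wait(T7) -> count=0 queue=[] holders={T7}
Step 4: wait(T6) -> count=0 queue=[T6] holders={T7}
Step 5: signal(T7) -> count=0 queue=[] holders={T6}
Step 6: wait(T4) -> count=0 queue=[T4] holders={T6}
Step 7: wait(T5) -> count=0 queue=[T4,T5] holders={T6}
Step 8: signal(T6) -> count=0 queue=[T5] holders={T4}
Step 9: signal(T4) -> count=0 queue=[] holders={T5}
Step 10: wait(T4) -> count=0 queue=[T4] holders={T5}
Step 11: wait(T7) -> count=0 queue=[T4,T7] holders={T5}
Step 12: wait(T8) -> count=0 queue=[T4,T7,T8] holders={T5}
Step 13: signal(T5) -> count=0 queue=[T7,T8] holders={T4}
Step 14: wait(T5) -> count=0 queue=[T7,T8,T5] holders={T4}
Step 15: signal(T4) -> count=0 queue=[T8,T5] holders={T7}
Step 16: signal(T7) -> count=0 queue=[T5] holders={T8}
Final holders: {T8} -> T8 in holders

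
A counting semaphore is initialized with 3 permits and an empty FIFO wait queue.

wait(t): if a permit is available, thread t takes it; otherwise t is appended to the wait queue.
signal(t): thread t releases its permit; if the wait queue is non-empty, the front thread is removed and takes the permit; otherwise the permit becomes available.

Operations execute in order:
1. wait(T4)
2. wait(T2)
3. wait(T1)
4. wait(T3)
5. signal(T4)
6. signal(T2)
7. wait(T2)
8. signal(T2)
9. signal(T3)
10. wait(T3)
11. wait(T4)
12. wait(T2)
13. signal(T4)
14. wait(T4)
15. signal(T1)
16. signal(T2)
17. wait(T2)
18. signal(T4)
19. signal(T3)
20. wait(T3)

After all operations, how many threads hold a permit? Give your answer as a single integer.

Step 1: wait(T4) -> count=2 queue=[] holders={T4}
Step 2: wait(T2) -> count=1 queue=[] holders={T2,T4}
Step 3: wait(T1) -> count=0 queue=[] holders={T1,T2,T4}
Step 4: wait(T3) -> count=0 queue=[T3] holders={T1,T2,T4}
Step 5: signal(T4) -> count=0 queue=[] holders={T1,T2,T3}
Step 6: signal(T2) -> count=1 queue=[] holders={T1,T3}
Step 7: wait(T2) -> count=0 queue=[] holders={T1,T2,T3}
Step 8: signal(T2) -> count=1 queue=[] holders={T1,T3}
Step 9: signal(T3) -> count=2 queue=[] holders={T1}
Step 10: wait(T3) -> count=1 queue=[] holders={T1,T3}
Step 11: wait(T4) -> count=0 queue=[] holders={T1,T3,T4}
Step 12: wait(T2) -> count=0 queue=[T2] holders={T1,T3,T4}
Step 13: signal(T4) -> count=0 queue=[] holders={T1,T2,T3}
Step 14: wait(T4) -> count=0 queue=[T4] holders={T1,T2,T3}
Step 15: signal(T1) -> count=0 queue=[] holders={T2,T3,T4}
Step 16: signal(T2) -> count=1 queue=[] holders={T3,T4}
Step 17: wait(T2) -> count=0 queue=[] holders={T2,T3,T4}
Step 18: signal(T4) -> count=1 queue=[] holders={T2,T3}
Step 19: signal(T3) -> count=2 queue=[] holders={T2}
Step 20: wait(T3) -> count=1 queue=[] holders={T2,T3}
Final holders: {T2,T3} -> 2 thread(s)

Answer: 2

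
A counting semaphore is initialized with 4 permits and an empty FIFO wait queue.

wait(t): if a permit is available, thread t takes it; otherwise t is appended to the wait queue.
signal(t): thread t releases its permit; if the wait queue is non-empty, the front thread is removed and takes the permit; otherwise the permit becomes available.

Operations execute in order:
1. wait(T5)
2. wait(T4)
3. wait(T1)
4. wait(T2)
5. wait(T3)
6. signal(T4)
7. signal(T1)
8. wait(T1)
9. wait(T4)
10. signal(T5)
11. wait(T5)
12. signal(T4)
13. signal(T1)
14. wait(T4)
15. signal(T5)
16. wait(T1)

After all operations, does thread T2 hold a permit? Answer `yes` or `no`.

Answer: yes

Derivation:
Step 1: wait(T5) -> count=3 queue=[] holders={T5}
Step 2: wait(T4) -> count=2 queue=[] holders={T4,T5}
Step 3: wait(T1) -> count=1 queue=[] holders={T1,T4,T5}
Step 4: wait(T2) -> count=0 queue=[] holders={T1,T2,T4,T5}
Step 5: wait(T3) -> count=0 queue=[T3] holders={T1,T2,T4,T5}
Step 6: signal(T4) -> count=0 queue=[] holders={T1,T2,T3,T5}
Step 7: signal(T1) -> count=1 queue=[] holders={T2,T3,T5}
Step 8: wait(T1) -> count=0 queue=[] holders={T1,T2,T3,T5}
Step 9: wait(T4) -> count=0 queue=[T4] holders={T1,T2,T3,T5}
Step 10: signal(T5) -> count=0 queue=[] holders={T1,T2,T3,T4}
Step 11: wait(T5) -> count=0 queue=[T5] holders={T1,T2,T3,T4}
Step 12: signal(T4) -> count=0 queue=[] holders={T1,T2,T3,T5}
Step 13: signal(T1) -> count=1 queue=[] holders={T2,T3,T5}
Step 14: wait(T4) -> count=0 queue=[] holders={T2,T3,T4,T5}
Step 15: signal(T5) -> count=1 queue=[] holders={T2,T3,T4}
Step 16: wait(T1) -> count=0 queue=[] holders={T1,T2,T3,T4}
Final holders: {T1,T2,T3,T4} -> T2 in holders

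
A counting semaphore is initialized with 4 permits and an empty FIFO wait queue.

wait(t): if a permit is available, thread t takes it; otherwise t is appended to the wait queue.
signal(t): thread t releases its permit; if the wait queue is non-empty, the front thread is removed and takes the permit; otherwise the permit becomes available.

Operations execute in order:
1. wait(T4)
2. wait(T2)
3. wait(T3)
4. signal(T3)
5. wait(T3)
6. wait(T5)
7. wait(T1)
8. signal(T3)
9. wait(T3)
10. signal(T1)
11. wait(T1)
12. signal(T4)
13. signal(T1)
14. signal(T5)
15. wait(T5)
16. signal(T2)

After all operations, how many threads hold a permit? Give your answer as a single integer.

Step 1: wait(T4) -> count=3 queue=[] holders={T4}
Step 2: wait(T2) -> count=2 queue=[] holders={T2,T4}
Step 3: wait(T3) -> count=1 queue=[] holders={T2,T3,T4}
Step 4: signal(T3) -> count=2 queue=[] holders={T2,T4}
Step 5: wait(T3) -> count=1 queue=[] holders={T2,T3,T4}
Step 6: wait(T5) -> count=0 queue=[] holders={T2,T3,T4,T5}
Step 7: wait(T1) -> count=0 queue=[T1] holders={T2,T3,T4,T5}
Step 8: signal(T3) -> count=0 queue=[] holders={T1,T2,T4,T5}
Step 9: wait(T3) -> count=0 queue=[T3] holders={T1,T2,T4,T5}
Step 10: signal(T1) -> count=0 queue=[] holders={T2,T3,T4,T5}
Step 11: wait(T1) -> count=0 queue=[T1] holders={T2,T3,T4,T5}
Step 12: signal(T4) -> count=0 queue=[] holders={T1,T2,T3,T5}
Step 13: signal(T1) -> count=1 queue=[] holders={T2,T3,T5}
Step 14: signal(T5) -> count=2 queue=[] holders={T2,T3}
Step 15: wait(T5) -> count=1 queue=[] holders={T2,T3,T5}
Step 16: signal(T2) -> count=2 queue=[] holders={T3,T5}
Final holders: {T3,T5} -> 2 thread(s)

Answer: 2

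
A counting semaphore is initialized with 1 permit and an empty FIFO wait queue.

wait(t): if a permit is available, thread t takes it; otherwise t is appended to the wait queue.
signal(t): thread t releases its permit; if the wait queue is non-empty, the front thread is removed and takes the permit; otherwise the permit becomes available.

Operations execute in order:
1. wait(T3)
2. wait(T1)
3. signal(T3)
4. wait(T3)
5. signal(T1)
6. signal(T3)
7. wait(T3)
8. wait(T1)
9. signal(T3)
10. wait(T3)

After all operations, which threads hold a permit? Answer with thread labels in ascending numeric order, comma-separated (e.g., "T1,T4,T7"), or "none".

Step 1: wait(T3) -> count=0 queue=[] holders={T3}
Step 2: wait(T1) -> count=0 queue=[T1] holders={T3}
Step 3: signal(T3) -> count=0 queue=[] holders={T1}
Step 4: wait(T3) -> count=0 queue=[T3] holders={T1}
Step 5: signal(T1) -> count=0 queue=[] holders={T3}
Step 6: signal(T3) -> count=1 queue=[] holders={none}
Step 7: wait(T3) -> count=0 queue=[] holders={T3}
Step 8: wait(T1) -> count=0 queue=[T1] holders={T3}
Step 9: signal(T3) -> count=0 queue=[] holders={T1}
Step 10: wait(T3) -> count=0 queue=[T3] holders={T1}
Final holders: T1

Answer: T1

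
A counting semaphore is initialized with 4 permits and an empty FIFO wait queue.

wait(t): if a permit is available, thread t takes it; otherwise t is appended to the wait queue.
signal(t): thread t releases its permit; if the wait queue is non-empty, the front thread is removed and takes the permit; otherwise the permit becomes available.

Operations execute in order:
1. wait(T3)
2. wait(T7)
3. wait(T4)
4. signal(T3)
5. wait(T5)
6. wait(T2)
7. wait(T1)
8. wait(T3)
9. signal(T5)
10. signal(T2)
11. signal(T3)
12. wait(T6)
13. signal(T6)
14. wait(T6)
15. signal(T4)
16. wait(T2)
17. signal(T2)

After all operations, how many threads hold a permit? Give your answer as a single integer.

Step 1: wait(T3) -> count=3 queue=[] holders={T3}
Step 2: wait(T7) -> count=2 queue=[] holders={T3,T7}
Step 3: wait(T4) -> count=1 queue=[] holders={T3,T4,T7}
Step 4: signal(T3) -> count=2 queue=[] holders={T4,T7}
Step 5: wait(T5) -> count=1 queue=[] holders={T4,T5,T7}
Step 6: wait(T2) -> count=0 queue=[] holders={T2,T4,T5,T7}
Step 7: wait(T1) -> count=0 queue=[T1] holders={T2,T4,T5,T7}
Step 8: wait(T3) -> count=0 queue=[T1,T3] holders={T2,T4,T5,T7}
Step 9: signal(T5) -> count=0 queue=[T3] holders={T1,T2,T4,T7}
Step 10: signal(T2) -> count=0 queue=[] holders={T1,T3,T4,T7}
Step 11: signal(T3) -> count=1 queue=[] holders={T1,T4,T7}
Step 12: wait(T6) -> count=0 queue=[] holders={T1,T4,T6,T7}
Step 13: signal(T6) -> count=1 queue=[] holders={T1,T4,T7}
Step 14: wait(T6) -> count=0 queue=[] holders={T1,T4,T6,T7}
Step 15: signal(T4) -> count=1 queue=[] holders={T1,T6,T7}
Step 16: wait(T2) -> count=0 queue=[] holders={T1,T2,T6,T7}
Step 17: signal(T2) -> count=1 queue=[] holders={T1,T6,T7}
Final holders: {T1,T6,T7} -> 3 thread(s)

Answer: 3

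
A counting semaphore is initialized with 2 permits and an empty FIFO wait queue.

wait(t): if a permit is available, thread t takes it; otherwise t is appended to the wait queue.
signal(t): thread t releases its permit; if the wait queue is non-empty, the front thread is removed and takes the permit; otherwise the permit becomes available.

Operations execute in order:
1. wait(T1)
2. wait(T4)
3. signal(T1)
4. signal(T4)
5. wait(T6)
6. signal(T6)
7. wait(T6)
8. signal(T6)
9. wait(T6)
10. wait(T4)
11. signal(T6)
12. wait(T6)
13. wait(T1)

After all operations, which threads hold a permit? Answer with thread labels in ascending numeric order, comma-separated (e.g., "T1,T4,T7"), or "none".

Answer: T4,T6

Derivation:
Step 1: wait(T1) -> count=1 queue=[] holders={T1}
Step 2: wait(T4) -> count=0 queue=[] holders={T1,T4}
Step 3: signal(T1) -> count=1 queue=[] holders={T4}
Step 4: signal(T4) -> count=2 queue=[] holders={none}
Step 5: wait(T6) -> count=1 queue=[] holders={T6}
Step 6: signal(T6) -> count=2 queue=[] holders={none}
Step 7: wait(T6) -> count=1 queue=[] holders={T6}
Step 8: signal(T6) -> count=2 queue=[] holders={none}
Step 9: wait(T6) -> count=1 queue=[] holders={T6}
Step 10: wait(T4) -> count=0 queue=[] holders={T4,T6}
Step 11: signal(T6) -> count=1 queue=[] holders={T4}
Step 12: wait(T6) -> count=0 queue=[] holders={T4,T6}
Step 13: wait(T1) -> count=0 queue=[T1] holders={T4,T6}
Final holders: T4,T6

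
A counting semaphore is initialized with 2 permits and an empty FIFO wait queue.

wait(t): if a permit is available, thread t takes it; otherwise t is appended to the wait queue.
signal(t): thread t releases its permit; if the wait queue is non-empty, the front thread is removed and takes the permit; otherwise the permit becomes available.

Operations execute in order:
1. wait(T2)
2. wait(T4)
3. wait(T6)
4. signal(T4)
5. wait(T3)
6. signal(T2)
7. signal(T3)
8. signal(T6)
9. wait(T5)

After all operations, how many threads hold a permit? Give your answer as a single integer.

Answer: 1

Derivation:
Step 1: wait(T2) -> count=1 queue=[] holders={T2}
Step 2: wait(T4) -> count=0 queue=[] holders={T2,T4}
Step 3: wait(T6) -> count=0 queue=[T6] holders={T2,T4}
Step 4: signal(T4) -> count=0 queue=[] holders={T2,T6}
Step 5: wait(T3) -> count=0 queue=[T3] holders={T2,T6}
Step 6: signal(T2) -> count=0 queue=[] holders={T3,T6}
Step 7: signal(T3) -> count=1 queue=[] holders={T6}
Step 8: signal(T6) -> count=2 queue=[] holders={none}
Step 9: wait(T5) -> count=1 queue=[] holders={T5}
Final holders: {T5} -> 1 thread(s)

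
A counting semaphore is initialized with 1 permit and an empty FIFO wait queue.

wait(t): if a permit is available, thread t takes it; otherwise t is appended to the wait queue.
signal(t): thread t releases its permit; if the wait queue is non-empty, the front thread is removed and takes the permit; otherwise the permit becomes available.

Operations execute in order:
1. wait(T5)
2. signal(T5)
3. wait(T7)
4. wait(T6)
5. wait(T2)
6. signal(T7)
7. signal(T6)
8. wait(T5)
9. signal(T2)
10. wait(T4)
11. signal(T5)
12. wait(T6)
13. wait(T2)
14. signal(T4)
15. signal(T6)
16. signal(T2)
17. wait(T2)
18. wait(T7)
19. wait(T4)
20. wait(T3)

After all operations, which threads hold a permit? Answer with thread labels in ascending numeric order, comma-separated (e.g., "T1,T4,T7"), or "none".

Answer: T2

Derivation:
Step 1: wait(T5) -> count=0 queue=[] holders={T5}
Step 2: signal(T5) -> count=1 queue=[] holders={none}
Step 3: wait(T7) -> count=0 queue=[] holders={T7}
Step 4: wait(T6) -> count=0 queue=[T6] holders={T7}
Step 5: wait(T2) -> count=0 queue=[T6,T2] holders={T7}
Step 6: signal(T7) -> count=0 queue=[T2] holders={T6}
Step 7: signal(T6) -> count=0 queue=[] holders={T2}
Step 8: wait(T5) -> count=0 queue=[T5] holders={T2}
Step 9: signal(T2) -> count=0 queue=[] holders={T5}
Step 10: wait(T4) -> count=0 queue=[T4] holders={T5}
Step 11: signal(T5) -> count=0 queue=[] holders={T4}
Step 12: wait(T6) -> count=0 queue=[T6] holders={T4}
Step 13: wait(T2) -> count=0 queue=[T6,T2] holders={T4}
Step 14: signal(T4) -> count=0 queue=[T2] holders={T6}
Step 15: signal(T6) -> count=0 queue=[] holders={T2}
Step 16: signal(T2) -> count=1 queue=[] holders={none}
Step 17: wait(T2) -> count=0 queue=[] holders={T2}
Step 18: wait(T7) -> count=0 queue=[T7] holders={T2}
Step 19: wait(T4) -> count=0 queue=[T7,T4] holders={T2}
Step 20: wait(T3) -> count=0 queue=[T7,T4,T3] holders={T2}
Final holders: T2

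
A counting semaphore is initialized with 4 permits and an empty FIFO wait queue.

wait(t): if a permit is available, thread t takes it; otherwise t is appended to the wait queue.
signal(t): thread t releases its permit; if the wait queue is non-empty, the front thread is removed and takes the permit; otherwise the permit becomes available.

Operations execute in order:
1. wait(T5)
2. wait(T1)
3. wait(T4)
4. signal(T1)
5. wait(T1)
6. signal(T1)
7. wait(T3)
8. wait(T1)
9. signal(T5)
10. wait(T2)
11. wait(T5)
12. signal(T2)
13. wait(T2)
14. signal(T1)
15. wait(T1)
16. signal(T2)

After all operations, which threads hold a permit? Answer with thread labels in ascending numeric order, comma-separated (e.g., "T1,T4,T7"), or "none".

Step 1: wait(T5) -> count=3 queue=[] holders={T5}
Step 2: wait(T1) -> count=2 queue=[] holders={T1,T5}
Step 3: wait(T4) -> count=1 queue=[] holders={T1,T4,T5}
Step 4: signal(T1) -> count=2 queue=[] holders={T4,T5}
Step 5: wait(T1) -> count=1 queue=[] holders={T1,T4,T5}
Step 6: signal(T1) -> count=2 queue=[] holders={T4,T5}
Step 7: wait(T3) -> count=1 queue=[] holders={T3,T4,T5}
Step 8: wait(T1) -> count=0 queue=[] holders={T1,T3,T4,T5}
Step 9: signal(T5) -> count=1 queue=[] holders={T1,T3,T4}
Step 10: wait(T2) -> count=0 queue=[] holders={T1,T2,T3,T4}
Step 11: wait(T5) -> count=0 queue=[T5] holders={T1,T2,T3,T4}
Step 12: signal(T2) -> count=0 queue=[] holders={T1,T3,T4,T5}
Step 13: wait(T2) -> count=0 queue=[T2] holders={T1,T3,T4,T5}
Step 14: signal(T1) -> count=0 queue=[] holders={T2,T3,T4,T5}
Step 15: wait(T1) -> count=0 queue=[T1] holders={T2,T3,T4,T5}
Step 16: signal(T2) -> count=0 queue=[] holders={T1,T3,T4,T5}
Final holders: T1,T3,T4,T5

Answer: T1,T3,T4,T5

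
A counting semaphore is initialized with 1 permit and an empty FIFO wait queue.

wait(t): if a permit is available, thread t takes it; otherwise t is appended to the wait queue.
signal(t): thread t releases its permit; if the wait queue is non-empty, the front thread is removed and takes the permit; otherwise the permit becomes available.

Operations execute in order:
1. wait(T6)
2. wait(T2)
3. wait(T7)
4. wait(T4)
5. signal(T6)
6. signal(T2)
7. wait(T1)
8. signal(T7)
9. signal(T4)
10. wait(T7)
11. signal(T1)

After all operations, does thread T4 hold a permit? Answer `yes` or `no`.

Step 1: wait(T6) -> count=0 queue=[] holders={T6}
Step 2: wait(T2) -> count=0 queue=[T2] holders={T6}
Step 3: wait(T7) -> count=0 queue=[T2,T7] holders={T6}
Step 4: wait(T4) -> count=0 queue=[T2,T7,T4] holders={T6}
Step 5: signal(T6) -> count=0 queue=[T7,T4] holders={T2}
Step 6: signal(T2) -> count=0 queue=[T4] holders={T7}
Step 7: wait(T1) -> count=0 queue=[T4,T1] holders={T7}
Step 8: signal(T7) -> count=0 queue=[T1] holders={T4}
Step 9: signal(T4) -> count=0 queue=[] holders={T1}
Step 10: wait(T7) -> count=0 queue=[T7] holders={T1}
Step 11: signal(T1) -> count=0 queue=[] holders={T7}
Final holders: {T7} -> T4 not in holders

Answer: no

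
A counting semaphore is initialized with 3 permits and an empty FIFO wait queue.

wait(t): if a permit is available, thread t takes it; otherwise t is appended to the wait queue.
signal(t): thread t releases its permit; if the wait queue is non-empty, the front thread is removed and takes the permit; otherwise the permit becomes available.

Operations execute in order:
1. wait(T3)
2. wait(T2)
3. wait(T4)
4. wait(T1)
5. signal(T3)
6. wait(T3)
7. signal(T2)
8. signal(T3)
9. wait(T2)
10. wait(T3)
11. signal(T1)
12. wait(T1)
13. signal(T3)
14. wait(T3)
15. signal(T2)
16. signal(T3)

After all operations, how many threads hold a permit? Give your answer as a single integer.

Step 1: wait(T3) -> count=2 queue=[] holders={T3}
Step 2: wait(T2) -> count=1 queue=[] holders={T2,T3}
Step 3: wait(T4) -> count=0 queue=[] holders={T2,T3,T4}
Step 4: wait(T1) -> count=0 queue=[T1] holders={T2,T3,T4}
Step 5: signal(T3) -> count=0 queue=[] holders={T1,T2,T4}
Step 6: wait(T3) -> count=0 queue=[T3] holders={T1,T2,T4}
Step 7: signal(T2) -> count=0 queue=[] holders={T1,T3,T4}
Step 8: signal(T3) -> count=1 queue=[] holders={T1,T4}
Step 9: wait(T2) -> count=0 queue=[] holders={T1,T2,T4}
Step 10: wait(T3) -> count=0 queue=[T3] holders={T1,T2,T4}
Step 11: signal(T1) -> count=0 queue=[] holders={T2,T3,T4}
Step 12: wait(T1) -> count=0 queue=[T1] holders={T2,T3,T4}
Step 13: signal(T3) -> count=0 queue=[] holders={T1,T2,T4}
Step 14: wait(T3) -> count=0 queue=[T3] holders={T1,T2,T4}
Step 15: signal(T2) -> count=0 queue=[] holders={T1,T3,T4}
Step 16: signal(T3) -> count=1 queue=[] holders={T1,T4}
Final holders: {T1,T4} -> 2 thread(s)

Answer: 2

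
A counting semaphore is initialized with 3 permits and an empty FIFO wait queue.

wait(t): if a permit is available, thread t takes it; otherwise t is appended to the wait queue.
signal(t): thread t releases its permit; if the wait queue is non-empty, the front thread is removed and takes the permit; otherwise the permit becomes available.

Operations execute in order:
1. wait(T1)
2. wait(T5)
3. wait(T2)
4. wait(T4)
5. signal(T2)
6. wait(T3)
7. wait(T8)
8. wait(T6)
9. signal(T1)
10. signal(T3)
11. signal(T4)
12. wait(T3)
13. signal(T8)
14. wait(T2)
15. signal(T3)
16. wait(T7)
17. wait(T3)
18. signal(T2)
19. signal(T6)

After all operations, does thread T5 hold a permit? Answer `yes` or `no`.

Answer: yes

Derivation:
Step 1: wait(T1) -> count=2 queue=[] holders={T1}
Step 2: wait(T5) -> count=1 queue=[] holders={T1,T5}
Step 3: wait(T2) -> count=0 queue=[] holders={T1,T2,T5}
Step 4: wait(T4) -> count=0 queue=[T4] holders={T1,T2,T5}
Step 5: signal(T2) -> count=0 queue=[] holders={T1,T4,T5}
Step 6: wait(T3) -> count=0 queue=[T3] holders={T1,T4,T5}
Step 7: wait(T8) -> count=0 queue=[T3,T8] holders={T1,T4,T5}
Step 8: wait(T6) -> count=0 queue=[T3,T8,T6] holders={T1,T4,T5}
Step 9: signal(T1) -> count=0 queue=[T8,T6] holders={T3,T4,T5}
Step 10: signal(T3) -> count=0 queue=[T6] holders={T4,T5,T8}
Step 11: signal(T4) -> count=0 queue=[] holders={T5,T6,T8}
Step 12: wait(T3) -> count=0 queue=[T3] holders={T5,T6,T8}
Step 13: signal(T8) -> count=0 queue=[] holders={T3,T5,T6}
Step 14: wait(T2) -> count=0 queue=[T2] holders={T3,T5,T6}
Step 15: signal(T3) -> count=0 queue=[] holders={T2,T5,T6}
Step 16: wait(T7) -> count=0 queue=[T7] holders={T2,T5,T6}
Step 17: wait(T3) -> count=0 queue=[T7,T3] holders={T2,T5,T6}
Step 18: signal(T2) -> count=0 queue=[T3] holders={T5,T6,T7}
Step 19: signal(T6) -> count=0 queue=[] holders={T3,T5,T7}
Final holders: {T3,T5,T7} -> T5 in holders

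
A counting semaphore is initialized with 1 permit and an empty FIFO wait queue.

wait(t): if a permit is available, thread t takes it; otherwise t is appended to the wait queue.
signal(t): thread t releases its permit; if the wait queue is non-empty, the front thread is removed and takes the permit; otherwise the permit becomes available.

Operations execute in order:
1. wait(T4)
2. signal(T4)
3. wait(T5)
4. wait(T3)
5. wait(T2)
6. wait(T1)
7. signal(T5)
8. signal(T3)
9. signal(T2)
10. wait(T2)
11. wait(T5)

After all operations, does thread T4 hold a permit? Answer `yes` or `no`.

Answer: no

Derivation:
Step 1: wait(T4) -> count=0 queue=[] holders={T4}
Step 2: signal(T4) -> count=1 queue=[] holders={none}
Step 3: wait(T5) -> count=0 queue=[] holders={T5}
Step 4: wait(T3) -> count=0 queue=[T3] holders={T5}
Step 5: wait(T2) -> count=0 queue=[T3,T2] holders={T5}
Step 6: wait(T1) -> count=0 queue=[T3,T2,T1] holders={T5}
Step 7: signal(T5) -> count=0 queue=[T2,T1] holders={T3}
Step 8: signal(T3) -> count=0 queue=[T1] holders={T2}
Step 9: signal(T2) -> count=0 queue=[] holders={T1}
Step 10: wait(T2) -> count=0 queue=[T2] holders={T1}
Step 11: wait(T5) -> count=0 queue=[T2,T5] holders={T1}
Final holders: {T1} -> T4 not in holders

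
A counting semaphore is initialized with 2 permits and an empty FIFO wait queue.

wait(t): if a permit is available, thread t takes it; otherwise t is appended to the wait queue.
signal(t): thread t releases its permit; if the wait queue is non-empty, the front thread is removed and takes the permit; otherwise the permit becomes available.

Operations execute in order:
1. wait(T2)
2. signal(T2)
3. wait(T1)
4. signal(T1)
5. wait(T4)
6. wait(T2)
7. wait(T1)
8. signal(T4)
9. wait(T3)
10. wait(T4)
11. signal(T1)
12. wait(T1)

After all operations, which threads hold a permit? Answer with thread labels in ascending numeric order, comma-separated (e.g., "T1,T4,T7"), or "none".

Answer: T2,T3

Derivation:
Step 1: wait(T2) -> count=1 queue=[] holders={T2}
Step 2: signal(T2) -> count=2 queue=[] holders={none}
Step 3: wait(T1) -> count=1 queue=[] holders={T1}
Step 4: signal(T1) -> count=2 queue=[] holders={none}
Step 5: wait(T4) -> count=1 queue=[] holders={T4}
Step 6: wait(T2) -> count=0 queue=[] holders={T2,T4}
Step 7: wait(T1) -> count=0 queue=[T1] holders={T2,T4}
Step 8: signal(T4) -> count=0 queue=[] holders={T1,T2}
Step 9: wait(T3) -> count=0 queue=[T3] holders={T1,T2}
Step 10: wait(T4) -> count=0 queue=[T3,T4] holders={T1,T2}
Step 11: signal(T1) -> count=0 queue=[T4] holders={T2,T3}
Step 12: wait(T1) -> count=0 queue=[T4,T1] holders={T2,T3}
Final holders: T2,T3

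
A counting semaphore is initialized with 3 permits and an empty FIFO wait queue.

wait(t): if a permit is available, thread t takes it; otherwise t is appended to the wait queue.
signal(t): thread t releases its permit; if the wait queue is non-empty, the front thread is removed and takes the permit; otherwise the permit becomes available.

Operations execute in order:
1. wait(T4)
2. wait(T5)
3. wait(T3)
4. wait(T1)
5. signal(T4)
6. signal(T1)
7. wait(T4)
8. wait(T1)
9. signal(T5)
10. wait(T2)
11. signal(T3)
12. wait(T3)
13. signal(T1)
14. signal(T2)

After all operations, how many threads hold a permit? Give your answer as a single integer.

Step 1: wait(T4) -> count=2 queue=[] holders={T4}
Step 2: wait(T5) -> count=1 queue=[] holders={T4,T5}
Step 3: wait(T3) -> count=0 queue=[] holders={T3,T4,T5}
Step 4: wait(T1) -> count=0 queue=[T1] holders={T3,T4,T5}
Step 5: signal(T4) -> count=0 queue=[] holders={T1,T3,T5}
Step 6: signal(T1) -> count=1 queue=[] holders={T3,T5}
Step 7: wait(T4) -> count=0 queue=[] holders={T3,T4,T5}
Step 8: wait(T1) -> count=0 queue=[T1] holders={T3,T4,T5}
Step 9: signal(T5) -> count=0 queue=[] holders={T1,T3,T4}
Step 10: wait(T2) -> count=0 queue=[T2] holders={T1,T3,T4}
Step 11: signal(T3) -> count=0 queue=[] holders={T1,T2,T4}
Step 12: wait(T3) -> count=0 queue=[T3] holders={T1,T2,T4}
Step 13: signal(T1) -> count=0 queue=[] holders={T2,T3,T4}
Step 14: signal(T2) -> count=1 queue=[] holders={T3,T4}
Final holders: {T3,T4} -> 2 thread(s)

Answer: 2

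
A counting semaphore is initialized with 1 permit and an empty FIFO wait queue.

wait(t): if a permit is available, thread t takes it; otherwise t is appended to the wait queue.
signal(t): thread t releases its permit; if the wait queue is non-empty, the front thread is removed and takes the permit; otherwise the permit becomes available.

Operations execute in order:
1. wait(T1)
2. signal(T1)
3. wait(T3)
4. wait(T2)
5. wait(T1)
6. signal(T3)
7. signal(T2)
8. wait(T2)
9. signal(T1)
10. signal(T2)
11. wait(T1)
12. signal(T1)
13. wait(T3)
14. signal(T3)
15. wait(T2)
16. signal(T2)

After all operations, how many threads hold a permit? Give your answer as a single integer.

Step 1: wait(T1) -> count=0 queue=[] holders={T1}
Step 2: signal(T1) -> count=1 queue=[] holders={none}
Step 3: wait(T3) -> count=0 queue=[] holders={T3}
Step 4: wait(T2) -> count=0 queue=[T2] holders={T3}
Step 5: wait(T1) -> count=0 queue=[T2,T1] holders={T3}
Step 6: signal(T3) -> count=0 queue=[T1] holders={T2}
Step 7: signal(T2) -> count=0 queue=[] holders={T1}
Step 8: wait(T2) -> count=0 queue=[T2] holders={T1}
Step 9: signal(T1) -> count=0 queue=[] holders={T2}
Step 10: signal(T2) -> count=1 queue=[] holders={none}
Step 11: wait(T1) -> count=0 queue=[] holders={T1}
Step 12: signal(T1) -> count=1 queue=[] holders={none}
Step 13: wait(T3) -> count=0 queue=[] holders={T3}
Step 14: signal(T3) -> count=1 queue=[] holders={none}
Step 15: wait(T2) -> count=0 queue=[] holders={T2}
Step 16: signal(T2) -> count=1 queue=[] holders={none}
Final holders: {none} -> 0 thread(s)

Answer: 0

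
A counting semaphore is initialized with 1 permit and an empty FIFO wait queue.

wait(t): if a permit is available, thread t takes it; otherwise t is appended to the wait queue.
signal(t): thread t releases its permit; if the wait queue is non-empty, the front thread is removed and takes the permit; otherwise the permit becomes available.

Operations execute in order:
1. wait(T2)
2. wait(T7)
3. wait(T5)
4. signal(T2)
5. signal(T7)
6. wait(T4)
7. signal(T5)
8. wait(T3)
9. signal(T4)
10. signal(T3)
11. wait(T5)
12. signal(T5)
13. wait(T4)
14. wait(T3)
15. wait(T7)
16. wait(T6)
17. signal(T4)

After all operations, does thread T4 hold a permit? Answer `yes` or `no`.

Answer: no

Derivation:
Step 1: wait(T2) -> count=0 queue=[] holders={T2}
Step 2: wait(T7) -> count=0 queue=[T7] holders={T2}
Step 3: wait(T5) -> count=0 queue=[T7,T5] holders={T2}
Step 4: signal(T2) -> count=0 queue=[T5] holders={T7}
Step 5: signal(T7) -> count=0 queue=[] holders={T5}
Step 6: wait(T4) -> count=0 queue=[T4] holders={T5}
Step 7: signal(T5) -> count=0 queue=[] holders={T4}
Step 8: wait(T3) -> count=0 queue=[T3] holders={T4}
Step 9: signal(T4) -> count=0 queue=[] holders={T3}
Step 10: signal(T3) -> count=1 queue=[] holders={none}
Step 11: wait(T5) -> count=0 queue=[] holders={T5}
Step 12: signal(T5) -> count=1 queue=[] holders={none}
Step 13: wait(T4) -> count=0 queue=[] holders={T4}
Step 14: wait(T3) -> count=0 queue=[T3] holders={T4}
Step 15: wait(T7) -> count=0 queue=[T3,T7] holders={T4}
Step 16: wait(T6) -> count=0 queue=[T3,T7,T6] holders={T4}
Step 17: signal(T4) -> count=0 queue=[T7,T6] holders={T3}
Final holders: {T3} -> T4 not in holders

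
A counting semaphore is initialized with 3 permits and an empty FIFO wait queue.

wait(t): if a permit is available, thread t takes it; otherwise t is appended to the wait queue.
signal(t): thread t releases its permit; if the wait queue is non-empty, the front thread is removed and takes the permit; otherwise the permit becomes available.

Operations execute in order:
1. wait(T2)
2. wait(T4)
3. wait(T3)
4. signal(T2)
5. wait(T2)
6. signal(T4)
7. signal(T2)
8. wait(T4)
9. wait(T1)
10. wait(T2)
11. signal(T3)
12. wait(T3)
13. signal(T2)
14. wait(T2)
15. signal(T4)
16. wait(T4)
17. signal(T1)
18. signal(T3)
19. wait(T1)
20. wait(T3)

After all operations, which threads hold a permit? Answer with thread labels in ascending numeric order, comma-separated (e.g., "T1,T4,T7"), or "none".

Step 1: wait(T2) -> count=2 queue=[] holders={T2}
Step 2: wait(T4) -> count=1 queue=[] holders={T2,T4}
Step 3: wait(T3) -> count=0 queue=[] holders={T2,T3,T4}
Step 4: signal(T2) -> count=1 queue=[] holders={T3,T4}
Step 5: wait(T2) -> count=0 queue=[] holders={T2,T3,T4}
Step 6: signal(T4) -> count=1 queue=[] holders={T2,T3}
Step 7: signal(T2) -> count=2 queue=[] holders={T3}
Step 8: wait(T4) -> count=1 queue=[] holders={T3,T4}
Step 9: wait(T1) -> count=0 queue=[] holders={T1,T3,T4}
Step 10: wait(T2) -> count=0 queue=[T2] holders={T1,T3,T4}
Step 11: signal(T3) -> count=0 queue=[] holders={T1,T2,T4}
Step 12: wait(T3) -> count=0 queue=[T3] holders={T1,T2,T4}
Step 13: signal(T2) -> count=0 queue=[] holders={T1,T3,T4}
Step 14: wait(T2) -> count=0 queue=[T2] holders={T1,T3,T4}
Step 15: signal(T4) -> count=0 queue=[] holders={T1,T2,T3}
Step 16: wait(T4) -> count=0 queue=[T4] holders={T1,T2,T3}
Step 17: signal(T1) -> count=0 queue=[] holders={T2,T3,T4}
Step 18: signal(T3) -> count=1 queue=[] holders={T2,T4}
Step 19: wait(T1) -> count=0 queue=[] holders={T1,T2,T4}
Step 20: wait(T3) -> count=0 queue=[T3] holders={T1,T2,T4}
Final holders: T1,T2,T4

Answer: T1,T2,T4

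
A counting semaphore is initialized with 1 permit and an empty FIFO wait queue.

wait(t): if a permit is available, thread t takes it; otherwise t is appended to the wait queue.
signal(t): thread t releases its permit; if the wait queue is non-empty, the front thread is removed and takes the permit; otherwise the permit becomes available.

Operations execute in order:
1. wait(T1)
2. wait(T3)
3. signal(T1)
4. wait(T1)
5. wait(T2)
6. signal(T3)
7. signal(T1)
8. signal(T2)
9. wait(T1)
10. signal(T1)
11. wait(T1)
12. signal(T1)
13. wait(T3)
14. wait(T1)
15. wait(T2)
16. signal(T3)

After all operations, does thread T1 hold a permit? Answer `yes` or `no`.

Step 1: wait(T1) -> count=0 queue=[] holders={T1}
Step 2: wait(T3) -> count=0 queue=[T3] holders={T1}
Step 3: signal(T1) -> count=0 queue=[] holders={T3}
Step 4: wait(T1) -> count=0 queue=[T1] holders={T3}
Step 5: wait(T2) -> count=0 queue=[T1,T2] holders={T3}
Step 6: signal(T3) -> count=0 queue=[T2] holders={T1}
Step 7: signal(T1) -> count=0 queue=[] holders={T2}
Step 8: signal(T2) -> count=1 queue=[] holders={none}
Step 9: wait(T1) -> count=0 queue=[] holders={T1}
Step 10: signal(T1) -> count=1 queue=[] holders={none}
Step 11: wait(T1) -> count=0 queue=[] holders={T1}
Step 12: signal(T1) -> count=1 queue=[] holders={none}
Step 13: wait(T3) -> count=0 queue=[] holders={T3}
Step 14: wait(T1) -> count=0 queue=[T1] holders={T3}
Step 15: wait(T2) -> count=0 queue=[T1,T2] holders={T3}
Step 16: signal(T3) -> count=0 queue=[T2] holders={T1}
Final holders: {T1} -> T1 in holders

Answer: yes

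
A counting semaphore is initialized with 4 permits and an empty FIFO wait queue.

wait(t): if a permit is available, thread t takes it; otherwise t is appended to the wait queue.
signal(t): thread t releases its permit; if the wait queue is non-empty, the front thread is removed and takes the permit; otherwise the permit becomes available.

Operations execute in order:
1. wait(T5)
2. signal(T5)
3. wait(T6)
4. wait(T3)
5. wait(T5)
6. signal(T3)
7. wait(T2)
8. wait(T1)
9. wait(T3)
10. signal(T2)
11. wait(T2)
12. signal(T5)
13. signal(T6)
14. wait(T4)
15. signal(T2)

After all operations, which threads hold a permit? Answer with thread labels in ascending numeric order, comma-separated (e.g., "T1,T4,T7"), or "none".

Answer: T1,T3,T4

Derivation:
Step 1: wait(T5) -> count=3 queue=[] holders={T5}
Step 2: signal(T5) -> count=4 queue=[] holders={none}
Step 3: wait(T6) -> count=3 queue=[] holders={T6}
Step 4: wait(T3) -> count=2 queue=[] holders={T3,T6}
Step 5: wait(T5) -> count=1 queue=[] holders={T3,T5,T6}
Step 6: signal(T3) -> count=2 queue=[] holders={T5,T6}
Step 7: wait(T2) -> count=1 queue=[] holders={T2,T5,T6}
Step 8: wait(T1) -> count=0 queue=[] holders={T1,T2,T5,T6}
Step 9: wait(T3) -> count=0 queue=[T3] holders={T1,T2,T5,T6}
Step 10: signal(T2) -> count=0 queue=[] holders={T1,T3,T5,T6}
Step 11: wait(T2) -> count=0 queue=[T2] holders={T1,T3,T5,T6}
Step 12: signal(T5) -> count=0 queue=[] holders={T1,T2,T3,T6}
Step 13: signal(T6) -> count=1 queue=[] holders={T1,T2,T3}
Step 14: wait(T4) -> count=0 queue=[] holders={T1,T2,T3,T4}
Step 15: signal(T2) -> count=1 queue=[] holders={T1,T3,T4}
Final holders: T1,T3,T4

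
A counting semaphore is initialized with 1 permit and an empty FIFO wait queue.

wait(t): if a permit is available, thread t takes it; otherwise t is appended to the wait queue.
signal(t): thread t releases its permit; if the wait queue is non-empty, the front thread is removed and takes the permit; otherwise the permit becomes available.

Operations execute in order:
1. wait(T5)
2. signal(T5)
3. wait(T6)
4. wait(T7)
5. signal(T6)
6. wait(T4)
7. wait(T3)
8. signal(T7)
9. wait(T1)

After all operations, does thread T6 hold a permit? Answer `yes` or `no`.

Answer: no

Derivation:
Step 1: wait(T5) -> count=0 queue=[] holders={T5}
Step 2: signal(T5) -> count=1 queue=[] holders={none}
Step 3: wait(T6) -> count=0 queue=[] holders={T6}
Step 4: wait(T7) -> count=0 queue=[T7] holders={T6}
Step 5: signal(T6) -> count=0 queue=[] holders={T7}
Step 6: wait(T4) -> count=0 queue=[T4] holders={T7}
Step 7: wait(T3) -> count=0 queue=[T4,T3] holders={T7}
Step 8: signal(T7) -> count=0 queue=[T3] holders={T4}
Step 9: wait(T1) -> count=0 queue=[T3,T1] holders={T4}
Final holders: {T4} -> T6 not in holders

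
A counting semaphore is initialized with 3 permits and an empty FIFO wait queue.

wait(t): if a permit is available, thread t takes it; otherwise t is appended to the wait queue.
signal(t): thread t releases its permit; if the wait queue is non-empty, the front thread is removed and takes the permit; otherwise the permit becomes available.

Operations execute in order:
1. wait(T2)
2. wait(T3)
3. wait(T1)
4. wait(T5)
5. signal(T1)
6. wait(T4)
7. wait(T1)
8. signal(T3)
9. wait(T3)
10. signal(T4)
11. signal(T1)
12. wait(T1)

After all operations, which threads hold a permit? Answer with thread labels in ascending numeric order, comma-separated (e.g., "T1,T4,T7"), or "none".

Step 1: wait(T2) -> count=2 queue=[] holders={T2}
Step 2: wait(T3) -> count=1 queue=[] holders={T2,T3}
Step 3: wait(T1) -> count=0 queue=[] holders={T1,T2,T3}
Step 4: wait(T5) -> count=0 queue=[T5] holders={T1,T2,T3}
Step 5: signal(T1) -> count=0 queue=[] holders={T2,T3,T5}
Step 6: wait(T4) -> count=0 queue=[T4] holders={T2,T3,T5}
Step 7: wait(T1) -> count=0 queue=[T4,T1] holders={T2,T3,T5}
Step 8: signal(T3) -> count=0 queue=[T1] holders={T2,T4,T5}
Step 9: wait(T3) -> count=0 queue=[T1,T3] holders={T2,T4,T5}
Step 10: signal(T4) -> count=0 queue=[T3] holders={T1,T2,T5}
Step 11: signal(T1) -> count=0 queue=[] holders={T2,T3,T5}
Step 12: wait(T1) -> count=0 queue=[T1] holders={T2,T3,T5}
Final holders: T2,T3,T5

Answer: T2,T3,T5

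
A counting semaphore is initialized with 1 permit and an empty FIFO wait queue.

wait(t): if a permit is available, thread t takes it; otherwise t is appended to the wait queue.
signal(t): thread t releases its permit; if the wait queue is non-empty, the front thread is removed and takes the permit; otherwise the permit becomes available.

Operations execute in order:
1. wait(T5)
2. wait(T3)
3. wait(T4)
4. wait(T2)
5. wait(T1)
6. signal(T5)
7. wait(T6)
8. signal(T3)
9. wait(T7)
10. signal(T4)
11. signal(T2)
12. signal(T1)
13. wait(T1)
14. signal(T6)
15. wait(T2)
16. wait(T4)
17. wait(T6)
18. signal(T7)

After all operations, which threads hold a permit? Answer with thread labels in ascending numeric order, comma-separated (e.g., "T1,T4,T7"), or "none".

Answer: T1

Derivation:
Step 1: wait(T5) -> count=0 queue=[] holders={T5}
Step 2: wait(T3) -> count=0 queue=[T3] holders={T5}
Step 3: wait(T4) -> count=0 queue=[T3,T4] holders={T5}
Step 4: wait(T2) -> count=0 queue=[T3,T4,T2] holders={T5}
Step 5: wait(T1) -> count=0 queue=[T3,T4,T2,T1] holders={T5}
Step 6: signal(T5) -> count=0 queue=[T4,T2,T1] holders={T3}
Step 7: wait(T6) -> count=0 queue=[T4,T2,T1,T6] holders={T3}
Step 8: signal(T3) -> count=0 queue=[T2,T1,T6] holders={T4}
Step 9: wait(T7) -> count=0 queue=[T2,T1,T6,T7] holders={T4}
Step 10: signal(T4) -> count=0 queue=[T1,T6,T7] holders={T2}
Step 11: signal(T2) -> count=0 queue=[T6,T7] holders={T1}
Step 12: signal(T1) -> count=0 queue=[T7] holders={T6}
Step 13: wait(T1) -> count=0 queue=[T7,T1] holders={T6}
Step 14: signal(T6) -> count=0 queue=[T1] holders={T7}
Step 15: wait(T2) -> count=0 queue=[T1,T2] holders={T7}
Step 16: wait(T4) -> count=0 queue=[T1,T2,T4] holders={T7}
Step 17: wait(T6) -> count=0 queue=[T1,T2,T4,T6] holders={T7}
Step 18: signal(T7) -> count=0 queue=[T2,T4,T6] holders={T1}
Final holders: T1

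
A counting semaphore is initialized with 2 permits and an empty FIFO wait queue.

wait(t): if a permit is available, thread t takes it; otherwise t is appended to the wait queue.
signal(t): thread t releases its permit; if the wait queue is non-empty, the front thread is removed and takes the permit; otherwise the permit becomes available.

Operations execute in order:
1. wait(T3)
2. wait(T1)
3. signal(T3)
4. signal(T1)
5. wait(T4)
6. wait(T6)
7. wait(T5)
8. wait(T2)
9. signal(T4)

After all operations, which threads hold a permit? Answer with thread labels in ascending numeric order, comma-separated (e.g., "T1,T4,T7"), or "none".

Answer: T5,T6

Derivation:
Step 1: wait(T3) -> count=1 queue=[] holders={T3}
Step 2: wait(T1) -> count=0 queue=[] holders={T1,T3}
Step 3: signal(T3) -> count=1 queue=[] holders={T1}
Step 4: signal(T1) -> count=2 queue=[] holders={none}
Step 5: wait(T4) -> count=1 queue=[] holders={T4}
Step 6: wait(T6) -> count=0 queue=[] holders={T4,T6}
Step 7: wait(T5) -> count=0 queue=[T5] holders={T4,T6}
Step 8: wait(T2) -> count=0 queue=[T5,T2] holders={T4,T6}
Step 9: signal(T4) -> count=0 queue=[T2] holders={T5,T6}
Final holders: T5,T6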